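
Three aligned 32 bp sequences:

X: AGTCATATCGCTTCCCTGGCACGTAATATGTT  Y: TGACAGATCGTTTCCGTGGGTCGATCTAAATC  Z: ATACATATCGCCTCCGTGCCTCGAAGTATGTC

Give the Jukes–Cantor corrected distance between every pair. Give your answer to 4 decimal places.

d(X,Y) = 0.5851, d(X,Z) = 0.3525, d(Y,Z) = 0.4598

X–Y: 13/32 sites differ → p = 0.40625, d = −0.75 ln(1 − 0.541667) = 0.585119 ≈ 0.5851.
X–Z: 9/32 sites differ → p = 0.28125, d = −0.75 ln(1 − 0.375) = 0.352503 ≈ 0.3525.
Y–Z: 11/32 sites differ → p = 0.34375, d = −0.75 ln(1 − 0.458333) = 0.459828 ≈ 0.4598.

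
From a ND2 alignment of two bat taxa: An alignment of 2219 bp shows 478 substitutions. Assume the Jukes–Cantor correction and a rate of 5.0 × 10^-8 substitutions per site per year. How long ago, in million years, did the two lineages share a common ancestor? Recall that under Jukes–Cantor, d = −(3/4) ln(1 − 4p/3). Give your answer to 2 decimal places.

p = 478/2219 ≈ 0.215412.
d = −(3/4) ln(1 − 4p/3) = −0.75 ln(1 − 0.287216) = −0.75 ln(0.712784)
  = −0.75 × (-0.338577) = 0.253933 substitutions/site.
Under a molecular clock d = 2μt, so t = d/(2μ) = 0.253933 / (2 × 5.0 × 10^-8) = 2.54 million years.

2.54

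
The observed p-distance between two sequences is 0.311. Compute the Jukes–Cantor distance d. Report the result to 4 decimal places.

0.4017

d = −(3/4) ln(1 − 4p/3) = −0.75 ln(1 − 0.414667) = −0.75 ln(0.585333)
  = −0.75 × (-0.535574) = 0.401681 substitutions/site.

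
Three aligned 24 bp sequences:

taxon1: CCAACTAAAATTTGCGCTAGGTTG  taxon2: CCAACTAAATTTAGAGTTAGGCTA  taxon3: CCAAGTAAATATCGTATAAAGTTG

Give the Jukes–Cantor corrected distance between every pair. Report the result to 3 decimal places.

taxon1–taxon2: 6/24 sites differ → p = 0.25, d = −0.75 ln(1 − 0.333333) = 0.304098 ≈ 0.304.
taxon1–taxon3: 9/24 sites differ → p = 0.375, d = −0.75 ln(1 − 0.5) = 0.519860 ≈ 0.520.
taxon2–taxon3: 9/24 sites differ → p = 0.375, d = −0.75 ln(1 − 0.5) = 0.519860 ≈ 0.520.

d(taxon1,taxon2) = 0.304, d(taxon1,taxon3) = 0.520, d(taxon2,taxon3) = 0.520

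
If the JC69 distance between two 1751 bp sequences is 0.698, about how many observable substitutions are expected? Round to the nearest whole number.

Invert JC69: p = (3/4)(1 − e^(−4d/3)) = 0.75 × (1 − e^(-0.930667)) = 0.75 × (1 − 0.394291) = 0.454282.
Expected differing sites = pL ≈ 0.454282 × 1751 = 795.447782 ≈ 795.

795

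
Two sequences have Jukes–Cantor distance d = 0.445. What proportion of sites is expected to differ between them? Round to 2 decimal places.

p = (3/4)(1 − e^(−4d/3)) = 0.75 × (1 − e^(-0.593333)) = 0.75 × (1 − 0.552483) = 0.335638.

0.34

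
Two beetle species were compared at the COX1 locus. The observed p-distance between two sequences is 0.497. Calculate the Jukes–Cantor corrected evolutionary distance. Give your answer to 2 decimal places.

0.82

d = −(3/4) ln(1 − 4p/3) = −0.75 ln(1 − 0.662667) = −0.75 ln(0.337333)
  = −0.75 × (-1.086685) = 0.815014 substitutions/site.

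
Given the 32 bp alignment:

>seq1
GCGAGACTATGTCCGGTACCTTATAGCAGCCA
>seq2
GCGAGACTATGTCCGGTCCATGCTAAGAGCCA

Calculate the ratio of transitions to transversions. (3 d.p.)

Transitions are A↔G and C↔T; transversions are all other mismatches.
Transitions: 1. Transversions: 5.
R = 1/5 = 0.200.

0.200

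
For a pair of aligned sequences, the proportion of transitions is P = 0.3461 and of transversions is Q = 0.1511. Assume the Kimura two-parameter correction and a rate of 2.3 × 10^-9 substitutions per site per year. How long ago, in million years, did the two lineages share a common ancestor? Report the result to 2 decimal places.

Under the Kimura two-parameter model, d = −½ ln(1 − 2P − Q) − ¼ ln(1 − 2Q).
1 − 2P − Q = 0.1567, giving −½ ln(0.1567) = 0.926711.
1 − 2Q = 0.6978, giving −¼ ln(0.6978) = 0.089956.
d = 0.926711 + 0.089956 = 1.016667.
Under a molecular clock d = 2μt, so t = d/(2μ) = 1.016667 / (2 × 2.3 × 10^-9) = 221.01 million years.

221.01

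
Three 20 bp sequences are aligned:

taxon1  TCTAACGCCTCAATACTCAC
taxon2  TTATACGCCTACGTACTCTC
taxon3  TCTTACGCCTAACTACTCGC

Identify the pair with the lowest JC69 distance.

taxon1 and taxon3

taxon1–taxon2: 7/20 differ, p = 0.350, d = 0.471.
taxon1–taxon3: 4/20 differ, p = 0.200, d = 0.233.
taxon2–taxon3: 5/20 differ, p = 0.250, d = 0.304.
The smallest distance is between taxon1 and taxon3.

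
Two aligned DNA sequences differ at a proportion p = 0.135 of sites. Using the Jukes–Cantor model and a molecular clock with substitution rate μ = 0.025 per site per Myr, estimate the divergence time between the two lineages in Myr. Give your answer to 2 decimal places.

2.98

d = −(3/4) ln(1 − 4p/3) = −0.75 ln(1 − 0.18) = −0.75 ln(0.82)
  = −0.75 × (-0.198451) = 0.148838 substitutions/site.
Under a molecular clock d = 2μt, so t = d/(2μ) = 0.148838 / (2 × 0.025) = 2.98 Myr.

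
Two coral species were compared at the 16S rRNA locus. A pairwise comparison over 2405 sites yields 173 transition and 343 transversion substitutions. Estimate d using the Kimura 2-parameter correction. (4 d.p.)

0.2527

P = 173/2405 ≈ 0.071933 and Q = 343/2405 ≈ 0.14262.
Under the Kimura two-parameter model, d = −½ ln(1 − 2P − Q) − ¼ ln(1 − 2Q).
1 − 2P − Q = 0.713514, giving −½ ln(0.713514) = 0.168777.
1 − 2Q = 0.71476, giving −¼ ln(0.71476) = 0.083952.
d = 0.168777 + 0.083952 = 0.252729.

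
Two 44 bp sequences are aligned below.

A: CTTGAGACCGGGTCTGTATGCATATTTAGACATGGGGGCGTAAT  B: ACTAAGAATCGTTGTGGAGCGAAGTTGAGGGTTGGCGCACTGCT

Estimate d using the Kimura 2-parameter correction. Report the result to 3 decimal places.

Of 44 sites, 6 differences are transitions and 18 are transversions, so P = 6/44 ≈ 0.136364 and Q = 18/44 ≈ 0.409091.
Under the Kimura two-parameter model, d = −½ ln(1 − 2P − Q) − ¼ ln(1 − 2Q).
1 − 2P − Q = 0.318181, giving −½ ln(0.318181) = 0.572567.
1 − 2Q = 0.181818, giving −¼ ln(0.181818) = 0.426187.
d = 0.572567 + 0.426187 = 0.998754.

0.999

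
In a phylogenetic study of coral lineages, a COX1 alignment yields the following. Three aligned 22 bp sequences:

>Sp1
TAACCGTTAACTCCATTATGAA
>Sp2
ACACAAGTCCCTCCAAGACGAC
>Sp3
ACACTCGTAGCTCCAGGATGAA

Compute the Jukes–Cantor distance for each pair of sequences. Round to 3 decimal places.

Sp1–Sp2: 11/22 sites differ → p = 0.5, d = −0.75 ln(1 − 0.666667) = 0.823960 ≈ 0.824.
Sp1–Sp3: 8/22 sites differ → p ≈ 0.363636, d = −0.75 ln(1 − 0.484848) = 0.497470 ≈ 0.497.
Sp2–Sp3: 7/22 sites differ → p ≈ 0.318182, d = −0.75 ln(1 − 0.424243) = 0.414052 ≈ 0.414.

d(Sp1,Sp2) = 0.824, d(Sp1,Sp3) = 0.497, d(Sp2,Sp3) = 0.414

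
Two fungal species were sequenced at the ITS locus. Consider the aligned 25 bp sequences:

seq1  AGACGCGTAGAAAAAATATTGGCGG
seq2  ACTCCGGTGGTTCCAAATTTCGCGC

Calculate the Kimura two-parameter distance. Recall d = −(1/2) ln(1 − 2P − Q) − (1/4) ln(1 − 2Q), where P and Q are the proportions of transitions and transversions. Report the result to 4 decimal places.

1.2152

Of 25 sites, 1 differences are transitions and 12 are transversions, so P = 1/25 = 0.04 and Q = 12/25 = 0.48.
Under the Kimura two-parameter model, d = −½ ln(1 − 2P − Q) − ¼ ln(1 − 2Q).
1 − 2P − Q = 0.44, giving −½ ln(0.44) = 0.410490.
1 − 2Q = 0.04, giving −¼ ln(0.04) = 0.804719.
d = 0.410490 + 0.804719 = 1.215209.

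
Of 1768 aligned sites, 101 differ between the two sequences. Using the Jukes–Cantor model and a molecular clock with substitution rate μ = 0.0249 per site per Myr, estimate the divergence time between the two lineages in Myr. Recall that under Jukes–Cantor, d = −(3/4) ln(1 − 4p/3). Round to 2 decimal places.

1.19

p = 101/1768 ≈ 0.057127.
d = −(3/4) ln(1 − 4p/3) = −0.75 ln(1 − 0.076169) = −0.75 ln(0.923831)
  = −0.75 × (-0.079226) = 0.059420 substitutions/site.
Under a molecular clock d = 2μt, so t = d/(2μ) = 0.059420 / (2 × 0.0249) = 1.19 Myr.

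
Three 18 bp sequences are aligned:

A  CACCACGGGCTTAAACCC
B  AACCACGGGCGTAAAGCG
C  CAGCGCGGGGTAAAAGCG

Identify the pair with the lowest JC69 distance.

A–B: 4/18 differ, p = 0.222, d = 0.264.
A–C: 6/18 differ, p = 0.333, d = 0.441.
B–C: 6/18 differ, p = 0.333, d = 0.441.
The smallest distance is between A and B.

A and B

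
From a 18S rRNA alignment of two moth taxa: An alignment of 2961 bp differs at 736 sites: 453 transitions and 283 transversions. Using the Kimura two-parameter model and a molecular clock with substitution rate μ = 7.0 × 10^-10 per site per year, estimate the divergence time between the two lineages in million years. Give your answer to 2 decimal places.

P = 453/2961 ≈ 0.152989 and Q = 283/2961 ≈ 0.095576.
Under the Kimura two-parameter model, d = −½ ln(1 − 2P − Q) − ¼ ln(1 − 2Q).
1 − 2P − Q = 0.598446, giving −½ ln(0.598446) = 0.256709.
1 − 2Q = 0.808848, giving −¼ ln(0.808848) = 0.053036.
d = 0.256709 + 0.053036 = 0.309745.
Under a molecular clock d = 2μt, so t = d/(2μ) = 0.309745 / (2 × 7.0 × 10^-10) = 221.25 million years.

221.25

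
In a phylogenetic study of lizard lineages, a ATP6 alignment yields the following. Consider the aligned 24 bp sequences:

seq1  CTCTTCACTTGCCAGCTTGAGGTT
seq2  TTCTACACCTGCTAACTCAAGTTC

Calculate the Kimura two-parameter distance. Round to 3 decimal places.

0.595

Of 24 sites, 7 differences are transitions and 2 are transversions, so P = 7/24 ≈ 0.291667 and Q = 2/24 ≈ 0.083333.
Under the Kimura two-parameter model, d = −½ ln(1 − 2P − Q) − ¼ ln(1 − 2Q).
1 − 2P − Q = 0.333333, giving −½ ln(0.333333) = 0.549307.
1 − 2Q = 0.833334, giving −¼ ln(0.833334) = 0.045580.
d = 0.549307 + 0.045580 = 0.594887.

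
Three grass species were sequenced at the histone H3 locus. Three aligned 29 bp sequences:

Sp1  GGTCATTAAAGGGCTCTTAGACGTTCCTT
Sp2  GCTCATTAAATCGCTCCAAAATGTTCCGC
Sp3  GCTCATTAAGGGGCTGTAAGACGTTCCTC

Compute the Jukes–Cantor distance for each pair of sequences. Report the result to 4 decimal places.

Sp1–Sp2: 9/29 sites differ → p ≈ 0.310345, d = −0.75 ln(1 − 0.413793) = 0.400562 ≈ 0.4006.
Sp1–Sp3: 5/29 sites differ → p ≈ 0.172414, d = −0.75 ln(1 − 0.229885) = 0.195912 ≈ 0.1959.
Sp2–Sp3: 8/29 sites differ → p ≈ 0.275862, d = −0.75 ln(1 − 0.367816) = 0.343931 ≈ 0.3439.

d(Sp1,Sp2) = 0.4006, d(Sp1,Sp3) = 0.1959, d(Sp2,Sp3) = 0.3439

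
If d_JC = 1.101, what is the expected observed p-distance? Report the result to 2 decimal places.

p = (3/4)(1 − e^(−4d/3)) = 0.75 × (1 − e^(-1.468)) = 0.75 × (1 − 0.230386) = 0.577211.

0.58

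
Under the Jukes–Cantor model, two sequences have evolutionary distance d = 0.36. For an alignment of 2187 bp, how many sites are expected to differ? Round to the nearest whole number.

625

Invert JC69: p = (3/4)(1 − e^(−4d/3)) = 0.75 × (1 − e^(-0.48)) = 0.75 × (1 − 0.618783) = 0.285913.
Expected differing sites = pL ≈ 0.285913 × 2187 = 625.291731 ≈ 625.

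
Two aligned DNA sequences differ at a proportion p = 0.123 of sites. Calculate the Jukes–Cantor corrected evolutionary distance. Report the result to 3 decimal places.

0.134

d = −(3/4) ln(1 − 4p/3) = −0.75 ln(1 − 0.164) = −0.75 ln(0.836)
  = −0.75 × (-0.179127) = 0.134345 substitutions/site.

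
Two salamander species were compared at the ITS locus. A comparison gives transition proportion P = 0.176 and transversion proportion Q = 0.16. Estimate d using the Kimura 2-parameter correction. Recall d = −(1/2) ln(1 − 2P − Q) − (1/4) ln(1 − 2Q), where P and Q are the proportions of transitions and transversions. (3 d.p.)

0.455

Under the Kimura two-parameter model, d = −½ ln(1 − 2P − Q) − ¼ ln(1 − 2Q).
1 − 2P − Q = 0.488, giving −½ ln(0.488) = 0.358720.
1 − 2Q = 0.68, giving −¼ ln(0.68) = 0.096416.
d = 0.358720 + 0.096416 = 0.455136.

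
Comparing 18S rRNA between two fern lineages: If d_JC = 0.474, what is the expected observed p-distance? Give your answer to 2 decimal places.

0.35

p = (3/4)(1 − e^(−4d/3)) = 0.75 × (1 − e^(-0.632)) = 0.75 × (1 − 0.531528) = 0.351354.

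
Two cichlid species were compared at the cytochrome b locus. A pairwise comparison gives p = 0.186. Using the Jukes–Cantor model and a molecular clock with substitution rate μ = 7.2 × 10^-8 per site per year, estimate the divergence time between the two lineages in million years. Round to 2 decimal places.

1.48

d = −(3/4) ln(1 − 4p/3) = −0.75 ln(1 − 0.248) = −0.75 ln(0.752)
  = −0.75 × (-0.285019) = 0.213764 substitutions/site.
Under a molecular clock d = 2μt, so t = d/(2μ) = 0.213764 / (2 × 7.2 × 10^-8) = 1.48 million years.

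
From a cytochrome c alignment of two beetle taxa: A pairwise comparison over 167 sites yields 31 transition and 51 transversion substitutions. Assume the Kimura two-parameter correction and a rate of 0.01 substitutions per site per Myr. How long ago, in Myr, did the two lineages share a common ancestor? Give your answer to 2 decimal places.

40.02

P = 31/167 ≈ 0.185629 and Q = 51/167 ≈ 0.305389.
Under the Kimura two-parameter model, d = −½ ln(1 − 2P − Q) − ¼ ln(1 − 2Q).
1 − 2P − Q = 0.323353, giving −½ ln(0.323353) = 0.564505.
1 − 2Q = 0.389222, giving −¼ ln(0.389222) = 0.235901.
d = 0.564505 + 0.235901 = 0.800406.
Under a molecular clock d = 2μt, so t = d/(2μ) = 0.800406 / (2 × 0.01) = 40.02 Myr.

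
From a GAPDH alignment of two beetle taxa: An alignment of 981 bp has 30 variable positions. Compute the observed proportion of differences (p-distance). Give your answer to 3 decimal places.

0.031

p = 30/981 = 0.030581… ≈ 0.031 (to 3 d.p.).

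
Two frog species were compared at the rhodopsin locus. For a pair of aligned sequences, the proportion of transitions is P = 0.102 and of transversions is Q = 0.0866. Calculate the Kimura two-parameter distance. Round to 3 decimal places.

0.219

Under the Kimura two-parameter model, d = −½ ln(1 − 2P − Q) − ¼ ln(1 − 2Q).
1 − 2P − Q = 0.7094, giving −½ ln(0.7094) = 0.171668.
1 − 2Q = 0.8268, giving −¼ ln(0.8268) = 0.047548.
d = 0.171668 + 0.047548 = 0.219216.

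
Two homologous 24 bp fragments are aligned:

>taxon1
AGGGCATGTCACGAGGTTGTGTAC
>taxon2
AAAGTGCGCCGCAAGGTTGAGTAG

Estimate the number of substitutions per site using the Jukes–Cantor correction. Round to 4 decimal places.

0.6082

The sequences differ at 10 of 24 sites (2, 3, 5, 6, 7, 9, 11, 13, 20, 24), so p = 10/24 ≈ 0.416667.
d = −(3/4) ln(1 − 4p/3) = −0.75 ln(1 − 0.555556) = −0.75 ln(0.444444)
  = −0.75 × (-0.810931) = 0.608198 substitutions/site.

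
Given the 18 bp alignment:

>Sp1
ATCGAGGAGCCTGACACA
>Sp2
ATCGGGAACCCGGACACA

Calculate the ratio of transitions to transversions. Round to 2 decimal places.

Transitions are A↔G and C↔T; transversions are all other mismatches.
Transitions: 2. Transversions: 2.
R = 2/2 = 1.00.

1.00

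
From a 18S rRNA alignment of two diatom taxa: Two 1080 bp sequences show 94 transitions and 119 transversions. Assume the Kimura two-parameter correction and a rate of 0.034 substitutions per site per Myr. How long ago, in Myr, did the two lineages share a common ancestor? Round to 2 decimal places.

P = 94/1080 ≈ 0.087037 and Q = 119/1080 ≈ 0.110185.
Under the Kimura two-parameter model, d = −½ ln(1 − 2P − Q) − ¼ ln(1 − 2Q).
1 − 2P − Q = 0.715741, giving −½ ln(0.715741) = 0.167218.
1 − 2Q = 0.77963, giving −¼ ln(0.77963) = 0.062234.
d = 0.167218 + 0.062234 = 0.229452.
Under a molecular clock d = 2μt, so t = d/(2μ) = 0.229452 / (2 × 0.034) = 3.37 Myr.

3.37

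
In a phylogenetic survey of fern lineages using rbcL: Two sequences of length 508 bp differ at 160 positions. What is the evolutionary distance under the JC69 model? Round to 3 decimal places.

0.408

p = 160/508 ≈ 0.314961.
d = −(3/4) ln(1 − 4p/3) = −0.75 ln(1 − 0.419948) = −0.75 ln(0.580052)
  = −0.75 × (-0.544638) = 0.408479 substitutions/site.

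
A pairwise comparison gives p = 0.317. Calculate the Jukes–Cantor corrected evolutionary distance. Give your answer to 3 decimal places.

0.412

d = −(3/4) ln(1 − 4p/3) = −0.75 ln(1 − 0.422667) = −0.75 ln(0.577333)
  = −0.75 × (-0.549336) = 0.412002 substitutions/site.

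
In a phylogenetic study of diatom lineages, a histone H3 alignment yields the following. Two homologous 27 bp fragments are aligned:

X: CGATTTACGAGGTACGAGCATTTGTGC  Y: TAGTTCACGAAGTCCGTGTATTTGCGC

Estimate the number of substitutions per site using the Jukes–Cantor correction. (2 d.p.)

The sequences differ at 9 of 27 sites (1, 2, 3, 6, 11, 14, 17, 19, 25), so p = 9/27 ≈ 0.333333.
d = −(3/4) ln(1 − 4p/3) = −0.75 ln(1 − 0.444444) = −0.75 ln(0.555556)
  = −0.75 × (-0.587786) = 0.440840 substitutions/site.

0.44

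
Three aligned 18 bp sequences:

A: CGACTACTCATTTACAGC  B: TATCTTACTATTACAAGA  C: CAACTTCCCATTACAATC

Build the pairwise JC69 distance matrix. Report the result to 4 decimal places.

d(A,B) = 1.2648, d(A,C) = 0.5482, d(B,C) = 0.4408

A–B: 11/18 sites differ → p ≈ 0.611111, d = −0.75 ln(1 − 0.814815) = 1.264800 ≈ 1.2648.
A–C: 7/18 sites differ → p ≈ 0.388889, d = −0.75 ln(1 − 0.518519) = 0.548166 ≈ 0.5482.
B–C: 6/18 sites differ → p ≈ 0.333333, d = −0.75 ln(1 − 0.444444) = 0.440839 ≈ 0.4408.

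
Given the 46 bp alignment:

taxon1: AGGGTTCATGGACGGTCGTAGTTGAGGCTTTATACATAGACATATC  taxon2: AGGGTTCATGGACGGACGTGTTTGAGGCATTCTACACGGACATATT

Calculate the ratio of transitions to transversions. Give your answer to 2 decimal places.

1.00

Transitions are A↔G and C↔T; transversions are all other mismatches.
Transitions: 4. Transversions: 4.
R = 4/4 = 1.00.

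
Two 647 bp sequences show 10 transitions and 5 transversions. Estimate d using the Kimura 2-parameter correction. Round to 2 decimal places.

0.02

P = 10/647 ≈ 0.015456 and Q = 5/647 ≈ 0.007728.
Under the Kimura two-parameter model, d = −½ ln(1 − 2P − Q) − ¼ ln(1 − 2Q).
1 − 2P − Q = 0.96136, giving −½ ln(0.96136) = 0.019703.
1 − 2Q = 0.984544, giving −¼ ln(0.984544) = 0.003894.
d = 0.019703 + 0.003894 = 0.023597.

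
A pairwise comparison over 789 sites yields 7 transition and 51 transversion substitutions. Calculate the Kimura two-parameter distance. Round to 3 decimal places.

P = 7/789 ≈ 0.008872 and Q = 51/789 ≈ 0.064639.
Under the Kimura two-parameter model, d = −½ ln(1 − 2P − Q) − ¼ ln(1 − 2Q).
1 − 2P − Q = 0.917617, giving −½ ln(0.917617) = 0.042988.
1 − 2Q = 0.870722, giving −¼ ln(0.870722) = 0.034608.
d = 0.042988 + 0.034608 = 0.077596.

0.078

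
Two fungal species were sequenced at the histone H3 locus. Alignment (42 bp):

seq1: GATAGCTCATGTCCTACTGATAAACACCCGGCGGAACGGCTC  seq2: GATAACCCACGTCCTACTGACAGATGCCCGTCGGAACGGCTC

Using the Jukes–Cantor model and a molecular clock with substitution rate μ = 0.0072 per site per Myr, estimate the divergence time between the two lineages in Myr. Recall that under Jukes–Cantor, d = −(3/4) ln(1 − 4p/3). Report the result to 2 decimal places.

15.26

The sequences differ at 8 of 42 sites (5, 7, 10, 21, 23, 25, 26, 31), so p = 8/42 ≈ 0.190476.
d = −(3/4) ln(1 − 4p/3) = −0.75 ln(1 − 0.253968) = −0.75 ln(0.746032)
  = −0.75 × (-0.292987) = 0.219740 substitutions/site.
Under a molecular clock d = 2μt, so t = d/(2μ) = 0.219740 / (2 × 0.0072) = 15.26 Myr.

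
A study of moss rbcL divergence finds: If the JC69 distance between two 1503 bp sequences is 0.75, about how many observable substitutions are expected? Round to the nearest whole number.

Invert JC69: p = (3/4)(1 − e^(−4d/3)) = 0.75 × (1 − e^(-1)) = 0.75 × (1 − 0.367879) = 0.474091.
Expected differing sites = pL ≈ 0.474091 × 1503 = 712.558773 ≈ 713.

713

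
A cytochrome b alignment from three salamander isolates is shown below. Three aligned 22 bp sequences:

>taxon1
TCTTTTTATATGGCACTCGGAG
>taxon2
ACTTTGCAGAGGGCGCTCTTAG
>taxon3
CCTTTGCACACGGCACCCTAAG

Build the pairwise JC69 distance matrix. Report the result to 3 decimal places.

d(taxon1,taxon2) = 0.497, d(taxon1,taxon3) = 0.497, d(taxon2,taxon3) = 0.339

taxon1–taxon2: 8/22 sites differ → p ≈ 0.363636, d = −0.75 ln(1 − 0.484848) = 0.497470 ≈ 0.497.
taxon1–taxon3: 8/22 sites differ → p ≈ 0.363636, d = −0.75 ln(1 − 0.484848) = 0.497470 ≈ 0.497.
taxon2–taxon3: 6/22 sites differ → p ≈ 0.272727, d = −0.75 ln(1 − 0.363636) = 0.338988 ≈ 0.339.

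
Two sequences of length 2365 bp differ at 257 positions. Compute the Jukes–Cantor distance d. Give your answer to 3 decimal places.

p = 257/2365 ≈ 0.108668.
d = −(3/4) ln(1 − 4p/3) = −0.75 ln(1 − 0.144891) = −0.75 ln(0.855109)
  = −0.75 × (-0.156526) = 0.117395 substitutions/site.

0.117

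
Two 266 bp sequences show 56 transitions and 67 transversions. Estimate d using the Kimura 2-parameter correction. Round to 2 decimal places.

0.73

P = 56/266 ≈ 0.210526 and Q = 67/266 ≈ 0.25188.
Under the Kimura two-parameter model, d = −½ ln(1 − 2P − Q) − ¼ ln(1 − 2Q).
1 − 2P − Q = 0.327068, giving −½ ln(0.327068) = 0.558794.
1 − 2Q = 0.49624, giving −¼ ln(0.49624) = 0.175174.
d = 0.558794 + 0.175174 = 0.733968.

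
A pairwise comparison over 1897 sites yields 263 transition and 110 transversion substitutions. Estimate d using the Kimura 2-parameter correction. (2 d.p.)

P = 263/1897 ≈ 0.13864 and Q = 110/1897 ≈ 0.057986.
Under the Kimura two-parameter model, d = −½ ln(1 − 2P − Q) − ¼ ln(1 − 2Q).
1 − 2P − Q = 0.664734, giving −½ ln(0.664734) = 0.204184.
1 − 2Q = 0.884028, giving −¼ ln(0.884028) = 0.030817.
d = 0.204184 + 0.030817 = 0.235001.

0.24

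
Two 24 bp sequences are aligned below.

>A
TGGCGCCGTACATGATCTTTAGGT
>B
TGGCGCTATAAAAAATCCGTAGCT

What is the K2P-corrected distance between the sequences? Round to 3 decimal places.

0.448

Of 24 sites, 4 differences are transitions and 4 are transversions, so P = 4/24 ≈ 0.166667 and Q = 4/24 ≈ 0.166667.
Under the Kimura two-parameter model, d = −½ ln(1 − 2P − Q) − ¼ ln(1 − 2Q).
1 − 2P − Q = 0.499999, giving −½ ln(0.499999) = 0.346575.
1 − 2Q = 0.666666, giving −¼ ln(0.666666) = 0.101367.
d = 0.346575 + 0.101367 = 0.447942.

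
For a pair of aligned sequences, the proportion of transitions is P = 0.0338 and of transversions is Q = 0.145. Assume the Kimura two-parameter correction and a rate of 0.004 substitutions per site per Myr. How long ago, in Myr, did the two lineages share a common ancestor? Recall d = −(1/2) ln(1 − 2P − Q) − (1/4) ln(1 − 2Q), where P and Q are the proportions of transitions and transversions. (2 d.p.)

25.64

Under the Kimura two-parameter model, d = −½ ln(1 − 2P − Q) − ¼ ln(1 − 2Q).
1 − 2P − Q = 0.7874, giving −½ ln(0.7874) = 0.119509.
1 − 2Q = 0.71, giving −¼ ln(0.71) = 0.085623.
d = 0.119509 + 0.085623 = 0.205132.
Under a molecular clock d = 2μt, so t = d/(2μ) = 0.205132 / (2 × 0.004) = 25.64 Myr.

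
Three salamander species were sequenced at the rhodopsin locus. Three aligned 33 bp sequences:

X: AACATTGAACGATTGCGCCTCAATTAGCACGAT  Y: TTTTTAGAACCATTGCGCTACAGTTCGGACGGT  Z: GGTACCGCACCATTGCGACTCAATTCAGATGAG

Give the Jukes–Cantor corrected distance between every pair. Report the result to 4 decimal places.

X–Y: 12/33 sites differ → p ≈ 0.363636, d = −0.75 ln(1 − 0.484848) = 0.497470 ≈ 0.4975.
X–Z: 13/33 sites differ → p ≈ 0.393939, d = −0.75 ln(1 − 0.525252) = 0.558728 ≈ 0.5587.
Y–Z: 14/33 sites differ → p ≈ 0.424242, d = −0.75 ln(1 − 0.565656) = 0.625439 ≈ 0.6254.

d(X,Y) = 0.4975, d(X,Z) = 0.5587, d(Y,Z) = 0.6254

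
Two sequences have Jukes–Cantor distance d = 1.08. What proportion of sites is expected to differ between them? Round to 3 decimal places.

p = (3/4)(1 − e^(−4d/3)) = 0.75 × (1 − e^(-1.44)) = 0.75 × (1 − 0.236928) = 0.572304.

0.572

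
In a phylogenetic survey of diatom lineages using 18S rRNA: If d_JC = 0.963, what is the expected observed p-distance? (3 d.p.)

0.542

p = (3/4)(1 − e^(−4d/3)) = 0.75 × (1 − e^(-1.284)) = 0.75 × (1 − 0.276927) = 0.542305.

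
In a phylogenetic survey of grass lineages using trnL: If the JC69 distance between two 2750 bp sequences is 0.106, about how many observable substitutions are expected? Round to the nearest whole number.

272

Invert JC69: p = (3/4)(1 − e^(−4d/3)) = 0.75 × (1 − e^(-0.141333)) = 0.75 × (1 − 0.868200) = 0.098850.
Expected differing sites = pL ≈ 0.098850 × 2750 = 271.8375 ≈ 272.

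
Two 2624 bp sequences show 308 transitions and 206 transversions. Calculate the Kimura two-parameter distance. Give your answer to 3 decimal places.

0.231

P = 308/2624 ≈ 0.117378 and Q = 206/2624 ≈ 0.078506.
Under the Kimura two-parameter model, d = −½ ln(1 − 2P − Q) − ¼ ln(1 − 2Q).
1 − 2P − Q = 0.686738, giving −½ ln(0.686738) = 0.187901.
1 − 2Q = 0.842988, giving −¼ ln(0.842988) = 0.042701.
d = 0.187901 + 0.042701 = 0.230602.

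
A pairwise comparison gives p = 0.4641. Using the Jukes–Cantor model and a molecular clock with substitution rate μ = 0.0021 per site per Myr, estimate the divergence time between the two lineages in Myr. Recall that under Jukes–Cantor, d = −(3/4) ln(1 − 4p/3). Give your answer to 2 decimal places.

d = −(3/4) ln(1 − 4p/3) = −0.75 ln(1 − 0.6188) = −0.75 ln(0.3812)
  = −0.75 × (-0.964431) = 0.723323 substitutions/site.
Under a molecular clock d = 2μt, so t = d/(2μ) = 0.723323 / (2 × 0.0021) = 172.22 Myr.

172.22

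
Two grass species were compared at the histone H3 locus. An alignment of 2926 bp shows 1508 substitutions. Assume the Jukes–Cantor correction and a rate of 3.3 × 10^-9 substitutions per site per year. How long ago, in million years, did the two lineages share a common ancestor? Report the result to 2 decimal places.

p = 1508/2926 ≈ 0.515379.
d = −(3/4) ln(1 − 4p/3) = −0.75 ln(1 − 0.687172) = −0.75 ln(0.312828)
  = −0.75 × (-1.162102) = 0.871577 substitutions/site.
Under a molecular clock d = 2μt, so t = d/(2μ) = 0.871577 / (2 × 3.3 × 10^-9) = 132.06 million years.

132.06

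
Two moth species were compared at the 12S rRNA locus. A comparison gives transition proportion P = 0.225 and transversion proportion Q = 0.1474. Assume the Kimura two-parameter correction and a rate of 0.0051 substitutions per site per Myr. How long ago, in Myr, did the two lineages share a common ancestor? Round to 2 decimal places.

Under the Kimura two-parameter model, d = −½ ln(1 − 2P − Q) − ¼ ln(1 − 2Q).
1 − 2P − Q = 0.4026, giving −½ ln(0.4026) = 0.454906.
1 − 2Q = 0.7052, giving −¼ ln(0.7052) = 0.087318.
d = 0.454906 + 0.087318 = 0.542224.
Under a molecular clock d = 2μt, so t = d/(2μ) = 0.542224 / (2 × 0.0051) = 53.16 Myr.

53.16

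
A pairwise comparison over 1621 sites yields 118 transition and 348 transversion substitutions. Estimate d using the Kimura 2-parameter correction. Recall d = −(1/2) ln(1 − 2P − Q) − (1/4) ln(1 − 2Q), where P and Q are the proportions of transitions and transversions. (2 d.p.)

0.36

P = 118/1621 ≈ 0.072795 and Q = 348/1621 ≈ 0.214682.
Under the Kimura two-parameter model, d = −½ ln(1 − 2P − Q) − ¼ ln(1 − 2Q).
1 − 2P − Q = 0.639728, giving −½ ln(0.639728) = 0.223356.
1 − 2Q = 0.570636, giving −¼ ln(0.570636) = 0.140251.
d = 0.223356 + 0.140251 = 0.363607.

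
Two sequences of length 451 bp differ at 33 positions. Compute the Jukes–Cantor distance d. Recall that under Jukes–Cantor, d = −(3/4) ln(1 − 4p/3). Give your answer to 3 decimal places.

0.077

p = 33/451 ≈ 0.073171.
d = −(3/4) ln(1 − 4p/3) = −0.75 ln(1 − 0.097561) = −0.75 ln(0.902439)
  = −0.75 × (-0.102654) = 0.076991 substitutions/site.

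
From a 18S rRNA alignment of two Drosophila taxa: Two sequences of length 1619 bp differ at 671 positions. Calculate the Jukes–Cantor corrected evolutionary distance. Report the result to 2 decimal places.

p = 671/1619 ≈ 0.414453.
d = −(3/4) ln(1 − 4p/3) = −0.75 ln(1 − 0.552604) = −0.75 ln(0.447396)
  = −0.75 × (-0.804311) = 0.603233 substitutions/site.

0.60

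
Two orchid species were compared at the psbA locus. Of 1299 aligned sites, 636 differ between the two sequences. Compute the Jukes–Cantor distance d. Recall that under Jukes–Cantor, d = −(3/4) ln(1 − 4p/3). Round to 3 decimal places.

0.793

p = 636/1299 ≈ 0.489607.
d = −(3/4) ln(1 − 4p/3) = −0.75 ln(1 − 0.652809) = −0.75 ln(0.347191)
  = −0.75 × (-1.057880) = 0.793410 substitutions/site.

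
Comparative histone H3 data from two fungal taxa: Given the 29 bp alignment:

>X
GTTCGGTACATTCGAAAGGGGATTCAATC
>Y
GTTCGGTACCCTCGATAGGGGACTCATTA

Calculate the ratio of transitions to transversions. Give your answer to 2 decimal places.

Transitions are A↔G and C↔T; transversions are all other mismatches.
Transitions: 2. Transversions: 4.
R = 2/4 = 0.50.

0.50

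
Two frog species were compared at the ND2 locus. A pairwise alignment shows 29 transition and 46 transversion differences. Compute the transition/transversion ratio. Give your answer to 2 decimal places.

R = 29/46 = 0.630434… ≈ 0.63 (to 2 d.p.).

0.63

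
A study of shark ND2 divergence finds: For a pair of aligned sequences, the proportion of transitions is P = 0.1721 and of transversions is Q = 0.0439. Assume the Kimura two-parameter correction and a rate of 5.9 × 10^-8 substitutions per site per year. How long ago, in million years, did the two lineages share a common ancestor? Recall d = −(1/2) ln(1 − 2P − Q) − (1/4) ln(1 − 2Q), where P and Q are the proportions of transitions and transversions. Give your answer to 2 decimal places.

2.28

Under the Kimura two-parameter model, d = −½ ln(1 − 2P − Q) − ¼ ln(1 − 2Q).
1 − 2P − Q = 0.6119, giving −½ ln(0.6119) = 0.245593.
1 − 2Q = 0.9122, giving −¼ ln(0.9122) = 0.022974.
d = 0.245593 + 0.022974 = 0.268567.
Under a molecular clock d = 2μt, so t = d/(2μ) = 0.268567 / (2 × 5.9 × 10^-8) = 2.28 million years.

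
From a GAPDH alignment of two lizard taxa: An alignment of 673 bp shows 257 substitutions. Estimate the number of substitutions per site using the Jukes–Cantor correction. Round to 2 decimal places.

p = 257/673 ≈ 0.381872.
d = −(3/4) ln(1 − 4p/3) = −0.75 ln(1 − 0.509163) = −0.75 ln(0.490837)
  = −0.75 × (-0.711643) = 0.533732 substitutions/site.

0.53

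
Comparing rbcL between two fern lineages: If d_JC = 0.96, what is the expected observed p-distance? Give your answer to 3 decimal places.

0.541

p = (3/4)(1 − e^(−4d/3)) = 0.75 × (1 − e^(-1.28)) = 0.75 × (1 − 0.278037) = 0.541472.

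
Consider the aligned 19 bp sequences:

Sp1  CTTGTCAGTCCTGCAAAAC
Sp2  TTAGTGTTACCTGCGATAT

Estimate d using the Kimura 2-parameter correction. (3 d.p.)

Of 19 sites, 3 differences are transitions and 6 are transversions, so P = 3/19 ≈ 0.157895 and Q = 6/19 ≈ 0.315789.
Under the Kimura two-parameter model, d = −½ ln(1 − 2P − Q) − ¼ ln(1 − 2Q).
1 − 2P − Q = 0.368421, giving −½ ln(0.368421) = 0.499264.
1 − 2Q = 0.368422, giving −¼ ln(0.368422) = 0.249632.
d = 0.499264 + 0.249632 = 0.748896.

0.749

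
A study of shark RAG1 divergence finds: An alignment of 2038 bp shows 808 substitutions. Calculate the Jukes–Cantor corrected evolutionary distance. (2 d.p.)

p = 808/2038 ≈ 0.396467.
d = −(3/4) ln(1 − 4p/3) = −0.75 ln(1 − 0.528623) = −0.75 ln(0.471377)
  = −0.75 × (-0.752097) = 0.564073 substitutions/site.

0.56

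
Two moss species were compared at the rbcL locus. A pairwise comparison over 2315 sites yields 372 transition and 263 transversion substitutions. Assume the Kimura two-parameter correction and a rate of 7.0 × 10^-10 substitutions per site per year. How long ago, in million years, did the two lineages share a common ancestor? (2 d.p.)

249.92

P = 372/2315 ≈ 0.160691 and Q = 263/2315 ≈ 0.113607.
Under the Kimura two-parameter model, d = −½ ln(1 − 2P − Q) − ¼ ln(1 − 2Q).
1 − 2P − Q = 0.565011, giving −½ ln(0.565011) = 0.285455.
1 − 2Q = 0.772786, giving −¼ ln(0.772786) = 0.064438.
d = 0.285455 + 0.064438 = 0.349893.
Under a molecular clock d = 2μt, so t = d/(2μ) = 0.349893 / (2 × 7.0 × 10^-10) = 249.92 million years.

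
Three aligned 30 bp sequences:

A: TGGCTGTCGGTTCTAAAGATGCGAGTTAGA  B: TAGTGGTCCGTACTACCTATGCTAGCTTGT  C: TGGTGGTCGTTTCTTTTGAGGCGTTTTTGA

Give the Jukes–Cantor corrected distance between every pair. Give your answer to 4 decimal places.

d(A,B) = 0.5716, d(A,C) = 0.4408, d(B,C) = 0.7301

A–B: 12/30 sites differ → p = 0.4, d = −0.75 ln(1 − 0.533333) = 0.571605 ≈ 0.5716.
A–C: 10/30 sites differ → p ≈ 0.333333, d = −0.75 ln(1 − 0.444444) = 0.440839 ≈ 0.4408.
B–C: 14/30 sites differ → p ≈ 0.466667, d = −0.75 ln(1 − 0.622223) = 0.730088 ≈ 0.7301.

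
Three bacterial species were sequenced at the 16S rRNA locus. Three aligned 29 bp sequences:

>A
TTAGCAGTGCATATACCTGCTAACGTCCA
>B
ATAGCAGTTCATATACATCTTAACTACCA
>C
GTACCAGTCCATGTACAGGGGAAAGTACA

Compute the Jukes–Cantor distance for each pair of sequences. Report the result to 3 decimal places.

A–B: 7/29 sites differ → p ≈ 0.241379, d = −0.75 ln(1 − 0.321839) = 0.291278 ≈ 0.291.
A–C: 10/29 sites differ → p ≈ 0.344828, d = −0.75 ln(1 − 0.459771) = 0.461822 ≈ 0.462.
B–C: 12/29 sites differ → p ≈ 0.413793, d = −0.75 ln(1 − 0.551724) = 0.601760 ≈ 0.602.

d(A,B) = 0.291, d(A,C) = 0.462, d(B,C) = 0.602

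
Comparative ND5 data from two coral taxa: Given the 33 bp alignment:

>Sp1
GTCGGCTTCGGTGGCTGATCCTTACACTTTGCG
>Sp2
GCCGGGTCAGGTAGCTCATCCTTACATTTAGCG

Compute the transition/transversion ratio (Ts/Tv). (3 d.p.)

1.000

Transitions are A↔G and C↔T; transversions are all other mismatches.
Transitions: 4. Transversions: 4.
R = 4/4 = 1.000.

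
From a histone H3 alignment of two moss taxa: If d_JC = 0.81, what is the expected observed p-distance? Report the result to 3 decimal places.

p = (3/4)(1 − e^(−4d/3)) = 0.75 × (1 − e^(-1.08)) = 0.75 × (1 − 0.339596) = 0.495303.

0.495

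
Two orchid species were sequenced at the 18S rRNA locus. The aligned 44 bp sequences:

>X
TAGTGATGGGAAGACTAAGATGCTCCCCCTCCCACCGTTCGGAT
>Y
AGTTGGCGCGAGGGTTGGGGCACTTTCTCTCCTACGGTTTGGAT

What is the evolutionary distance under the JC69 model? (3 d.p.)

The sequences differ at 20 of 44 sites, so p = 20/44 ≈ 0.454545.
d = −(3/4) ln(1 − 4p/3) = −0.75 ln(1 − 0.60606) = −0.75 ln(0.39394)
  = −0.75 × (-0.931557) = 0.698668 substitutions/site.

0.699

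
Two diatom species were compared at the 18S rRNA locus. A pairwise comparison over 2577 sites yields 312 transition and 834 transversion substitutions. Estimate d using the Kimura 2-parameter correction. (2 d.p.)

P = 312/2577 ≈ 0.121071 and Q = 834/2577 ≈ 0.323632.
Under the Kimura two-parameter model, d = −½ ln(1 − 2P − Q) − ¼ ln(1 − 2Q).
1 − 2P − Q = 0.434226, giving −½ ln(0.434226) = 0.417095.
1 − 2Q = 0.352736, giving −¼ ln(0.352736) = 0.260509.
d = 0.417095 + 0.260509 = 0.677604.

0.68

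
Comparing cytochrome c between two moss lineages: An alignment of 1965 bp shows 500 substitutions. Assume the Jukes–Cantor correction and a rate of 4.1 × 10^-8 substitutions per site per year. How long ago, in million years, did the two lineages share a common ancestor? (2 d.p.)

3.79

p = 500/1965 ≈ 0.254453.
d = −(3/4) ln(1 − 4p/3) = −0.75 ln(1 − 0.339271) = −0.75 ln(0.660729)
  = −0.75 × (-0.414412) = 0.310809 substitutions/site.
Under a molecular clock d = 2μt, so t = d/(2μ) = 0.310809 / (2 × 4.1 × 10^-8) = 3.79 million years.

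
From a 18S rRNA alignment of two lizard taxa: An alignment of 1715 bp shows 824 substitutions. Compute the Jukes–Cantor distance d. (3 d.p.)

0.768

p = 824/1715 ≈ 0.480466.
d = −(3/4) ln(1 − 4p/3) = −0.75 ln(1 − 0.640621) = −0.75 ln(0.359379)
  = −0.75 × (-1.023378) = 0.767534 substitutions/site.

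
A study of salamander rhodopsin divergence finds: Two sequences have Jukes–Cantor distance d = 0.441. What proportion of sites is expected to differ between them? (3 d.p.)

0.333

p = (3/4)(1 − e^(−4d/3)) = 0.75 × (1 − e^(-0.588)) = 0.75 × (1 − 0.555437) = 0.333422.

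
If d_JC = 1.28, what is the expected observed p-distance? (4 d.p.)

p = (3/4)(1 − e^(−4d/3)) = 0.75 × (1 − e^(-1.706667)) = 0.75 × (1 − 0.181470) = 0.613898.

0.6139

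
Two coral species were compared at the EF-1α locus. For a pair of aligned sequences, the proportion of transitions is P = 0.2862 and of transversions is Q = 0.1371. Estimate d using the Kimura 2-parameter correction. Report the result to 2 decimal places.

Under the Kimura two-parameter model, d = −½ ln(1 − 2P − Q) − ¼ ln(1 − 2Q).
1 − 2P − Q = 0.2905, giving −½ ln(0.2905) = 0.618076.
1 − 2Q = 0.7258, giving −¼ ln(0.7258) = 0.080120.
d = 0.618076 + 0.080120 = 0.698196.

0.70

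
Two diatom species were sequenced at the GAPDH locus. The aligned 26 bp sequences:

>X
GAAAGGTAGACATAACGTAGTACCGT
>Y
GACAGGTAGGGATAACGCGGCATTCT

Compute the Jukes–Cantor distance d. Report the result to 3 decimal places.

The sequences differ at 9 of 26 sites (3, 10, 11, 18, 19, 21, 23, 24, 25), so p = 9/26 ≈ 0.346154.
d = −(3/4) ln(1 − 4p/3) = −0.75 ln(1 − 0.461539) = −0.75 ln(0.538461)
  = −0.75 × (-0.619040) = 0.464280 substitutions/site.

0.464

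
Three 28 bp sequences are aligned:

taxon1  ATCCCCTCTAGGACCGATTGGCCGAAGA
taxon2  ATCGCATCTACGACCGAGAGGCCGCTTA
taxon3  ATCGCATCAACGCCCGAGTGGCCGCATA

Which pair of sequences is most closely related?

taxon2 and taxon3

taxon1–taxon2: 8/28 differ, p = 0.286, d = 0.360.
taxon1–taxon3: 8/28 differ, p = 0.286, d = 0.360.
taxon2–taxon3: 4/28 differ, p = 0.143, d = 0.158.
The smallest distance is between taxon2 and taxon3.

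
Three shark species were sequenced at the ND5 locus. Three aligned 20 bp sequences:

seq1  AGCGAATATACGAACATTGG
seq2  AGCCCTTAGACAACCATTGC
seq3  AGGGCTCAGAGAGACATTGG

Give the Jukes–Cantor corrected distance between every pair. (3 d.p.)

seq1–seq2: 7/20 sites differ → p = 0.35, d = −0.75 ln(1 − 0.466667) = 0.471457 ≈ 0.471.
seq1–seq3: 8/20 sites differ → p = 0.4, d = −0.75 ln(1 − 0.533333) = 0.571605 ≈ 0.572.
seq2–seq3: 7/20 sites differ → p = 0.35, d = −0.75 ln(1 − 0.466667) = 0.471457 ≈ 0.471.

d(seq1,seq2) = 0.471, d(seq1,seq3) = 0.572, d(seq2,seq3) = 0.471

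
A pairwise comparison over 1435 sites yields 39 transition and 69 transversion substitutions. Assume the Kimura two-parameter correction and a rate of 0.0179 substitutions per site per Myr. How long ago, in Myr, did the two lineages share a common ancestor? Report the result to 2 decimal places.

2.22

P = 39/1435 ≈ 0.027178 and Q = 69/1435 ≈ 0.048084.
Under the Kimura two-parameter model, d = −½ ln(1 − 2P − Q) − ¼ ln(1 − 2Q).
1 − 2P − Q = 0.89756, giving −½ ln(0.89756) = 0.054038.
1 − 2Q = 0.903832, giving −¼ ln(0.903832) = 0.025278.
d = 0.054038 + 0.025278 = 0.079316.
Under a molecular clock d = 2μt, so t = d/(2μ) = 0.079316 / (2 × 0.0179) = 2.22 Myr.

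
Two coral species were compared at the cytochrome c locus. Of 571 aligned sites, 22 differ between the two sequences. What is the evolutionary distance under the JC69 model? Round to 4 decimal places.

p = 22/571 ≈ 0.038529.
d = −(3/4) ln(1 − 4p/3) = −0.75 ln(1 − 0.051372) = −0.75 ln(0.948628)
  = −0.75 × (-0.052739) = 0.039554 substitutions/site.

0.0396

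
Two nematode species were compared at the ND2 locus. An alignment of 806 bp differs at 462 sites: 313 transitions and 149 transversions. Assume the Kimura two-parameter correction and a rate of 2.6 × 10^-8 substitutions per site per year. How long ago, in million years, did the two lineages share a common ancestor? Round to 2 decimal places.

33.55

P = 313/806 ≈ 0.388337 and Q = 149/806 ≈ 0.184864.
Under the Kimura two-parameter model, d = −½ ln(1 − 2P − Q) − ¼ ln(1 − 2Q).
1 − 2P − Q = 0.038462, giving −½ ln(0.038462) = 1.629042.
1 − 2Q = 0.630272, giving −¼ ln(0.630272) = 0.115401.
d = 1.629042 + 0.115401 = 1.744443.
Under a molecular clock d = 2μt, so t = d/(2μ) = 1.744443 / (2 × 2.6 × 10^-8) = 33.55 million years.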